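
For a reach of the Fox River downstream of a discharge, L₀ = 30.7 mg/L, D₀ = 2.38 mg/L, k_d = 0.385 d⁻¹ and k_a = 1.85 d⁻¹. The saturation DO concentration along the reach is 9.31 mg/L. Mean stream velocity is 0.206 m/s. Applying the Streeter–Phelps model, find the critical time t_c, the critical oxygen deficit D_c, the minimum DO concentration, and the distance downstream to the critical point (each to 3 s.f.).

With k_a/k_d = 4.805 and 1 − D₀(k_a−k_d)/(k_d L₀) = 0.7050,
t_c = ln(4.805 × 0.7050) / (1.85 − 0.385) = ln(3.388) / 1.465 = 1.220/1.465 = 0.8329 d.
L(t_c) = L₀ e^(−k_d t_c) = 30.7 × 0.7257 = 22.28 mg/L, and at the critical point k_a D_c = k_d L, so D_c = (0.385/1.85) × 22.28 = 4.636 mg/L.
Minimum DO = C_s − D_c = 9.31 − 4.636 = 4.674 mg/L.
x_c = v t_c = 0.206 m/s × 0.8329 d × 86400 s/d = 14820 m ≈ 14.8 km.

t_c ≈ 0.833 d; D_c ≈ 4.64 mg/L; min DO ≈ 4.67 mg/L; x_c ≈ 14.8 km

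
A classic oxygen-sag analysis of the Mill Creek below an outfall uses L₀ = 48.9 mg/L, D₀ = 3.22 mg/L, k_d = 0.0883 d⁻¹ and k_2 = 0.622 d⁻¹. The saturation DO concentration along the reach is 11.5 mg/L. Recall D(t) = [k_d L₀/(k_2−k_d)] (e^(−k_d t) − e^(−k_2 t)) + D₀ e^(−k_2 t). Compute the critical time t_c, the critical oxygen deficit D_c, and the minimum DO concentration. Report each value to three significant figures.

t_c = [1/(k_2−k_d)] ln[(k_2/k_d)(1 − D₀(k_2−k_d)/(k_d L₀))]
= [1/(0.622−0.0883)] ln[(0.622/0.0883)(1 − 3.22×0.5337/(0.0883×48.9))]
= (1/0.5337) ln[7.044 × 0.6020] = 1.874 × ln(4.241) = 1.874 × 1.445 = 2.707 d.
L(t_c) = L₀ e^(−k_d t_c) = 48.9 × 0.7874 = 38.50 mg/L, and at the critical point k_2 D_c = k_d L, so D_c = (0.0883/0.622) × 38.50 = 5.466 mg/L.
Minimum DO = C_s − D_c = 11.5 − 5.466 = 6.034 mg/L.

t_c ≈ 2.71 d; D_c ≈ 5.47 mg/L; min DO ≈ 6.03 mg/L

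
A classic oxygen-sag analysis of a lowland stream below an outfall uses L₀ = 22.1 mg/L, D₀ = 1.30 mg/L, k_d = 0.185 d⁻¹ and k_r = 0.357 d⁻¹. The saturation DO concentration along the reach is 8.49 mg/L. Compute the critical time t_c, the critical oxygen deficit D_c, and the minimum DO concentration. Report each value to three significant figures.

At the critical point dD/dt = 0, so k_d L₀ e^(−k_d t) = k_r D. Substituting D(t) from the Streeter–Phelps equation and solving for t gives
t_c = ln[(k_r/k_d)(1 − D₀(k_r−k_d)/(k_d L₀))] / (k_r−k_d).
Here k_r−k_d = 0.1720 d⁻¹ and 1 − D₀(k_r−k_d)/(k_d L₀) = 1 − 1.30×0.1720/(0.185×22.1) = 0.9453, so
t_c = ln(1.930 × 0.9453) / 0.1720 = 0.6011 / 0.1720 = 3.495 d.
L(t_c) = L₀ e^(−k_d t_c) = 22.1 × 0.5238 = 11.58 mg/L, and at the critical point k_r D_c = k_d L, so D_c = (0.185/0.357) × 11.58 = 5.999 mg/L.
Minimum DO = C_s − D_c = 8.49 − 5.999 = 2.491 mg/L.

t_c ≈ 3.49 d; D_c ≈ 6.00 mg/L; min DO ≈ 2.49 mg/L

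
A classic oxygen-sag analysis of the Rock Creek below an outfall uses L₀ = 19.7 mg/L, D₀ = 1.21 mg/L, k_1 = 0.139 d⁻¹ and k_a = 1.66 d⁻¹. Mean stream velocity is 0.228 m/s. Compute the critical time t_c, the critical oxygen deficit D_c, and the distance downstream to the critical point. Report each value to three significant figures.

t_c ≈ 0.897 d; D_c ≈ 1.46 mg/L; x_c ≈ 17.7 km

t_c = [1/(k_a−k_1)] ln[(k_a/k_1)(1 − D₀(k_a−k_1)/(k_1 L₀))]
= [1/(1.66−0.139)] ln[(1.66/0.139)(1 − 1.21×1.521/(0.139×19.7))]
= (1/1.521) ln[11.94 × 0.3279] = 0.6575 × ln(3.916) = 0.6575 × 1.365 = 0.8975 d.
L(t_c) = L₀ e^(−k_1 t_c) = 19.7 × 0.8827 = 17.39 mg/L, and at the critical point k_a D_c = k_1 L, so D_c = (0.139/1.66) × 17.39 = 1.456 mg/L.
x_c = v t_c = 0.228 m/s × 0.8975 d × 86400 s/d = 17680 m ≈ 17.7 km.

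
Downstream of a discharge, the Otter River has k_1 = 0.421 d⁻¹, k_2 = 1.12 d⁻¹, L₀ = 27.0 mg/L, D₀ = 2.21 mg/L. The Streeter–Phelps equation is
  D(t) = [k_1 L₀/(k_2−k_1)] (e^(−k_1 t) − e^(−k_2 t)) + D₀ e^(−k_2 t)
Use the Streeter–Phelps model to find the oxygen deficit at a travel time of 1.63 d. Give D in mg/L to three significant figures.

k_1 L₀/(k_2−k_1) = 0.421×27.0/(1.12−0.421) = 11.37/0.6990 = 16.26 mg/L.
e^(−k_1 t) = e^(−0.421×1.630) = 0.5035; e^(−k_2 t) = e^(−1.12×1.630) = 0.1611.
D = 16.26 × (0.5035 − 0.1611) + 2.21 × 0.1611 = 5.567 + 0.3561 = 5.923 mg/L.

D ≈ 5.92 mg/L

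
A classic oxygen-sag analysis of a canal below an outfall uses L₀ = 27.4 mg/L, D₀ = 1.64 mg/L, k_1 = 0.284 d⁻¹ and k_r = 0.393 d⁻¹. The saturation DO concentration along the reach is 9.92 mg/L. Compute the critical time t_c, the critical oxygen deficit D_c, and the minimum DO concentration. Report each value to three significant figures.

With k_r/k_1 = 1.384 and 1 − D₀(k_r−k_1)/(k_1 L₀) = 0.9770,
t_c = ln(1.384 × 0.9770) / (0.393 − 0.284) = ln(1.352) / 0.1090 = 0.3016/0.1090 = 2.767 d.
D_c = (k_1/k_r) L₀ e^(−k_1 t_c) = (0.284/0.393) × 27.4 × e^(−0.284×2.767) = 0.7226 × 27.4 × 0.4558 = 9.024 mg/L.
Minimum DO = C_s − D_c = 9.92 − 9.024 = 0.8959 mg/L.

t_c ≈ 2.77 d; D_c ≈ 9.02 mg/L; min DO ≈ 0.896 mg/L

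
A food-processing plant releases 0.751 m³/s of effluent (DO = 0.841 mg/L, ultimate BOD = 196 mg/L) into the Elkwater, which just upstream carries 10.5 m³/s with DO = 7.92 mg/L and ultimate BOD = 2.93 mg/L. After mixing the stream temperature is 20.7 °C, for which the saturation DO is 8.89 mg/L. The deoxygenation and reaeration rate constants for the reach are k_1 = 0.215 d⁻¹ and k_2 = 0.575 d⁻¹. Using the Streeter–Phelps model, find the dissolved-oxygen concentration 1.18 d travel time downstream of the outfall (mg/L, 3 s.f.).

Mixed DO = (10.5×7.92 + 0.751×0.841)/(10.5+0.751) = 83.79/11.25 = 7.447 mg/L.
Mixed L₀ = (10.5×2.93 + 0.751×196)/(11.25) = 178.0/11.25 = 15.82 mg/L.
Initial deficit D₀ = C_s − DO₀ = 8.89 − 7.447 = 1.443 mg/L.
D(1.18) = [0.215×15.82/(0.575−0.215)](e^(−0.215×1.18) − e^(−0.575×1.18)) + 1.443 e^(−0.575×1.18)
= 9.446 × (0.7759 − 0.5074) + 1.443 × 0.5074 = 3.269 mg/L.
DO = 8.89 − 3.269 = 5.621 mg/L.

DO ≈ 5.62 mg/L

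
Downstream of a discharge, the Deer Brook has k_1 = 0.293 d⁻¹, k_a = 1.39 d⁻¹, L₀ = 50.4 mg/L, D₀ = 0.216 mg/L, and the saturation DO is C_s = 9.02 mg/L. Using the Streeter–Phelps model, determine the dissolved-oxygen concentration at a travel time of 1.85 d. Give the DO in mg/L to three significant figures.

k_1 L₀/(k_a−k_1) = 0.293×50.4/(1.39−0.293) = 14.77/1.097 = 13.46 mg/L.
e^(−k_1 t) = e^(−0.293×1.850) = 0.5816; e^(−k_a t) = e^(−1.39×1.850) = 0.07642.
D = 13.46 × (0.5816 − 0.07642) + 0.216 × 0.07642 = 6.800 + 0.01651 = 6.816 mg/L.
DO = C_s − D = 9.02 − 6.816 = 2.204 mg/L.

DO ≈ 2.20 mg/L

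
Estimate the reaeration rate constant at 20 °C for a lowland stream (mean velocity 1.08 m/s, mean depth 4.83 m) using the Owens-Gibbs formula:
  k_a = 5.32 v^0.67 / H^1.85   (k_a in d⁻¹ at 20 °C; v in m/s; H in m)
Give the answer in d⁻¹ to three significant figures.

k_a ≈ 0.304 d⁻¹

k_a = 5.32 × 1.08^0.67 / 4.83^1.85 = 5.32 × 1.053 / 18.42 = 0.3041 d⁻¹.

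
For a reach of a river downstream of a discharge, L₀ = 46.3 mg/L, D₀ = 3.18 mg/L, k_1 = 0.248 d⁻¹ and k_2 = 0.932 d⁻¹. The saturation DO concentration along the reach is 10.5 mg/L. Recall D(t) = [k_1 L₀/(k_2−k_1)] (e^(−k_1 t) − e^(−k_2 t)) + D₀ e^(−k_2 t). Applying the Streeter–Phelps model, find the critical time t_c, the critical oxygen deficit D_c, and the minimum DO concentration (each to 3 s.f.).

t_c = [1/(k_2−k_1)] ln[(k_2/k_1)(1 − D₀(k_2−k_1)/(k_1 L₀))]
= [1/(0.932−0.248)] ln[(0.932/0.248)(1 − 3.18×0.6840/(0.248×46.3))]
= (1/0.6840) ln[3.758 × 0.8106] = 1.462 × ln(3.046) = 1.462 × 1.114 = 1.628 d.
L(t_c) = L₀ e^(−k_1 t_c) = 46.3 × 0.6677 = 30.92 mg/L, and at the critical point k_2 D_c = k_1 L, so D_c = (0.248/0.932) × 30.92 = 8.227 mg/L.
Minimum DO = C_s − D_c = 10.5 − 8.227 = 2.273 mg/L.

t_c ≈ 1.63 d; D_c ≈ 8.23 mg/L; min DO ≈ 2.27 mg/L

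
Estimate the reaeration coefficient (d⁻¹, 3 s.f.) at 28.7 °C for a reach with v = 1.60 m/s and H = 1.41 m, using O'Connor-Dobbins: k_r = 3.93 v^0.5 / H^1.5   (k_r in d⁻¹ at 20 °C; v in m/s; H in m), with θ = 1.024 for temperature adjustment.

k_r ≈ 3.65 d⁻¹

k_r(20) = 3.93 × 1.60^0.5 / 1.41^1.5 = 3.93 × 1.265 / 1.674 = 2.969 d⁻¹.
k_r(28.7) = 2.969 × 1.024^(28.7−20) = 2.969 × 1.229 = 3.650 d⁻¹.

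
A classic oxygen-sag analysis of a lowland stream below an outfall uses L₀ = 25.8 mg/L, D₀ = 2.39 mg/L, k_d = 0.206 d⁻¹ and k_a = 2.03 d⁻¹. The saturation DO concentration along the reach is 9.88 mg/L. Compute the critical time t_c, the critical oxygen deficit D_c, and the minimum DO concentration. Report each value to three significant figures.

t_c = [1/(k_a−k_d)] ln[(k_a/k_d)(1 − D₀(k_a−k_d)/(k_d L₀))]
= [1/(2.03−0.206)] ln[(2.03/0.206)(1 − 2.39×1.824/(0.206×25.8))]
= (1/1.824) ln[9.854 × 0.1798] = 0.5482 × ln(1.772) = 0.5482 × 0.5718 = 0.3135 d.
L(t_c) = L₀ e^(−k_d t_c) = 25.8 × 0.9375 = 24.19 mg/L, and at the critical point k_a D_c = k_d L, so D_c = (0.206/2.03) × 24.19 = 2.454 mg/L.
Minimum DO = C_s − D_c = 9.88 − 2.454 = 7.426 mg/L.

t_c ≈ 0.314 d; D_c ≈ 2.45 mg/L; min DO ≈ 7.43 mg/L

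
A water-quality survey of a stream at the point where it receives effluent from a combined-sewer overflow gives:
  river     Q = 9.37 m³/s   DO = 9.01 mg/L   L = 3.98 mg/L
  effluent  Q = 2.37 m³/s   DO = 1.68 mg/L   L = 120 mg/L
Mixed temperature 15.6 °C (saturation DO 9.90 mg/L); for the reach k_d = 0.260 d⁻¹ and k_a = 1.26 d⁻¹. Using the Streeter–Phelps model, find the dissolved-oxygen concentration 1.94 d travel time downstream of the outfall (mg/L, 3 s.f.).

Mixed DO = (9.37×9.01 + 2.37×1.68)/(9.37+2.37) = 88.41/11.74 = 7.530 mg/L.
Mixed L₀ = (9.37×3.98 + 2.37×120)/(11.74) = 321.7/11.74 = 27.40 mg/L.
Initial deficit D₀ = C_s − DO₀ = 9.90 − 7.530 = 2.370 mg/L.
D(1.94) = [0.260×27.40/(1.26−0.260)](e^(−0.260×1.94) − e^(−1.26×1.94)) + 2.370 e^(−1.26×1.94)
= 7.124 × (0.6039 − 0.08678) + 2.370 × 0.08678 = 3.890 mg/L.
DO = 9.90 − 3.890 = 6.010 mg/L.

DO ≈ 6.01 mg/L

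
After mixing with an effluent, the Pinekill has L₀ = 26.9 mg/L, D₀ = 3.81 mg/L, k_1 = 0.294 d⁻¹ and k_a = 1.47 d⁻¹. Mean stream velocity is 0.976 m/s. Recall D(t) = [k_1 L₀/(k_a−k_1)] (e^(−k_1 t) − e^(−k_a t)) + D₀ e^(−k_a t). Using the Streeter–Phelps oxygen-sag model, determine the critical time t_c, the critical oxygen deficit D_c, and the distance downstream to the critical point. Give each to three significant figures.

t_c ≈ 0.658 d; D_c ≈ 4.43 mg/L; x_c ≈ 55.5 km

t_c = [1/(k_a−k_1)] ln[(k_a/k_1)(1 − D₀(k_a−k_1)/(k_1 L₀))]
= [1/(1.47−0.294)] ln[(1.47/0.294)(1 − 3.81×1.176/(0.294×26.9))]
= (1/1.176) ln[5.000 × 0.4335] = 0.8503 × ln(2.167) = 0.8503 × 0.7735 = 0.6577 d.
D_c = (k_1/k_a) L₀ e^(−k_1 t_c) = (0.294/1.47) × 26.9 × e^(−0.294×0.6577) = 0.2000 × 26.9 × 0.8242 = 4.434 mg/L.
x_c = v t_c = 0.976 m/s × 0.6577 d × 86400 s/d = 55460 m ≈ 55.5 km.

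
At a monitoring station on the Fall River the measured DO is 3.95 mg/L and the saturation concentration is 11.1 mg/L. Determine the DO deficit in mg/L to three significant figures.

D = C_s − C = 11.1 − 3.95 = 7.15 mg/L.

D ≈ 7.15 mg/L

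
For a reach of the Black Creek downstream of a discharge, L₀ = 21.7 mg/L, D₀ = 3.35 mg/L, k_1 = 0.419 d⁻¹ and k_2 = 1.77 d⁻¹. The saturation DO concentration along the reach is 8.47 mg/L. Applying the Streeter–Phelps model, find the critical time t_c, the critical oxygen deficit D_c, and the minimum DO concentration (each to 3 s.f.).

With k_2/k_1 = 4.224 and 1 − D₀(k_2−k_1)/(k_1 L₀) = 0.5022,
t_c = ln(4.224 × 0.5022) / (1.77 − 0.419) = ln(2.122) / 1.351 = 0.7522/1.351 = 0.5568 d.
D_c = (k_1/k_2) L₀ e^(−k_1 t_c) = (0.419/1.77) × 21.7 × e^(−0.419×0.5568) = 0.2367 × 21.7 × 0.7919 = 4.068 mg/L.
Minimum DO = C_s − D_c = 8.47 − 4.068 = 4.402 mg/L.

t_c ≈ 0.557 d; D_c ≈ 4.07 mg/L; min DO ≈ 4.40 mg/L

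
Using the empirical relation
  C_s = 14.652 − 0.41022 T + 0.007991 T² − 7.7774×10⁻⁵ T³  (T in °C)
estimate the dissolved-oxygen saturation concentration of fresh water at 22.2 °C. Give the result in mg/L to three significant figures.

C_s = 14.652 − 0.41022×22.2 + 0.007991×22.2² − 7.7774×10⁻⁵×22.2³ = 8.632 mg/L.

C_s ≈ 8.63 mg/L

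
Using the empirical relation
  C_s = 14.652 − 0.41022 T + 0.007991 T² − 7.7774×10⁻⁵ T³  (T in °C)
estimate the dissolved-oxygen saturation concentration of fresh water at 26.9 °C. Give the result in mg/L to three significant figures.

C_s = 14.652 − 0.41022×26.9 + 0.007991×26.9² − 7.7774×10⁻⁵×26.9³ = 7.886 mg/L.

C_s ≈ 7.89 mg/L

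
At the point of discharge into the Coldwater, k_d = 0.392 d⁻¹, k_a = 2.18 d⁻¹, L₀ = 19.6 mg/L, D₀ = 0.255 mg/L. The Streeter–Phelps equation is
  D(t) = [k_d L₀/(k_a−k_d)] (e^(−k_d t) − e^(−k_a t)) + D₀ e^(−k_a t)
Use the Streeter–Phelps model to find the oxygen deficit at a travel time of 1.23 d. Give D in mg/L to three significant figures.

D ≈ 2.38 mg/L

k_d L₀/(k_a−k_d) = 0.392×19.6/(2.18−0.392) = 7.683/1.788 = 4.297 mg/L.
e^(−k_d t) = e^(−0.392×1.230) = 0.6174; e^(−k_a t) = e^(−2.18×1.230) = 0.06847.
D = 4.297 × (0.6174 − 0.06847) + 0.255 × 0.06847 = 2.359 + 0.01746 = 2.376 mg/L.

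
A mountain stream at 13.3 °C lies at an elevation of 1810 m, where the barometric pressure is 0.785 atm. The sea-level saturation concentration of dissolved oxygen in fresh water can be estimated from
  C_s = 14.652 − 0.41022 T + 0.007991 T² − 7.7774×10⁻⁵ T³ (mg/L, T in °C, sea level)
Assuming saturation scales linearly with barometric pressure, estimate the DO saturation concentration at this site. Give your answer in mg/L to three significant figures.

At sea level: C_s = 14.652 − 0.41022×13.3 + 0.007991×13.3² − 7.7774×10⁻⁵×13.3³ = 10.43 mg/L.
Pressure correction: C_s' = 10.43 × 0.785 = 8.185 mg/L.

C_s ≈ 8.18 mg/L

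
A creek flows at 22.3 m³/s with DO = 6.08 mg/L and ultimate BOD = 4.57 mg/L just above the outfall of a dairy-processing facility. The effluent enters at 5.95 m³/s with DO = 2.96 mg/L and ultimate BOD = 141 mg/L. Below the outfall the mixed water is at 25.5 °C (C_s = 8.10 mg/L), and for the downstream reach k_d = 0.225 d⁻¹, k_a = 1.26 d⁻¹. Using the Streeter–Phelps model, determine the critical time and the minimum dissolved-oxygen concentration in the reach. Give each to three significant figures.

t_c ≈ 1.22 d; minimum DO ≈ 3.58 mg/L

Mixed DO = (22.3×6.08 + 5.95×2.96)/(22.3+5.95) = 153.2/28.25 = 5.423 mg/L.
Mixed L₀ = (22.3×4.57 + 5.95×141)/(28.25) = 940.9/28.25 = 33.30 mg/L.
Initial deficit D₀ = C_s − DO₀ = 8.10 − 5.423 = 2.677 mg/L.
t_c = (1/1.035) ln[(1.26/0.225)(1 − 2.677×1.035/(0.225×33.30))] = 0.9662 × ln(3.529) = 1.218 d.
D_c = (0.225/1.26) × 33.30 × e^(−0.225×1.218) = 0.1786 × 33.30 × 0.7602 = 4.521 mg/L.
Minimum DO = 8.10 − 4.521 = 3.579 mg/L.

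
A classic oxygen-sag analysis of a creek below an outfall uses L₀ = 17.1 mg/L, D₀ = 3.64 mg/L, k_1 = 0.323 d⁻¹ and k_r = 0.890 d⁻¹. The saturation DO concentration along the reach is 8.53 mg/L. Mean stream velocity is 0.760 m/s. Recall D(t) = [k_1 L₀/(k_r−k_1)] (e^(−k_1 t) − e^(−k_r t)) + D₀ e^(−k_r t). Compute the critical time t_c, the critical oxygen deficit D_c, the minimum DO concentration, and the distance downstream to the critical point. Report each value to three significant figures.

t_c ≈ 0.962 d; D_c ≈ 4.55 mg/L; min DO ≈ 3.98 mg/L; x_c ≈ 63.2 km

At the critical point dD/dt = 0, so k_1 L₀ e^(−k_1 t) = k_r D. Substituting D(t) from the Streeter–Phelps equation and solving for t gives
t_c = ln[(k_r/k_1)(1 − D₀(k_r−k_1)/(k_1 L₀))] / (k_r−k_1).
Here k_r−k_1 = 0.5670 d⁻¹ and 1 − D₀(k_r−k_1)/(k_1 L₀) = 1 − 3.64×0.5670/(0.323×17.1) = 0.6263, so
t_c = ln(2.755 × 0.6263) / 0.5670 = 0.5457 / 0.5670 = 0.9624 d.
D_c = (k_1/k_r) L₀ e^(−k_1 t_c) = (0.323/0.890) × 17.1 × e^(−0.323×0.9624) = 0.3629 × 17.1 × 0.7328 = 4.548 mg/L.
Minimum DO = C_s − D_c = 8.53 − 4.548 = 3.982 mg/L.
x_c = v t_c = 0.760 m/s × 0.9624 d × 86400 s/d = 63200 m ≈ 63.2 km.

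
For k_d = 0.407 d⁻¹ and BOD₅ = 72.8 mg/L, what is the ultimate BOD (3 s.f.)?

L₀ ≈ 83.7 mg/L

BOD₅ = L₀(1 − e^(−5k_d)) ⇒ L₀ = BOD₅ / (1 − e^(−5×0.407))
= 72.8 / (1 − 0.1307) = 72.8 / 0.8693 = 83.74 mg/L.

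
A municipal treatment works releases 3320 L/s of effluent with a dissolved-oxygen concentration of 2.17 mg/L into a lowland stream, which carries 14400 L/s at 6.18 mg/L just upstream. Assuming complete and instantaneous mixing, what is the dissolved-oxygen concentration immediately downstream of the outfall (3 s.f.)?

Flow-weighted mixing: C = (Q_r C_r + Q_w C_w)/(Q_r + Q_w)
= (14400×6.18 + 3320×2.17)/(14400 + 3320) = 96200/17720 = 5.429 mg/L.

5.43 mg/L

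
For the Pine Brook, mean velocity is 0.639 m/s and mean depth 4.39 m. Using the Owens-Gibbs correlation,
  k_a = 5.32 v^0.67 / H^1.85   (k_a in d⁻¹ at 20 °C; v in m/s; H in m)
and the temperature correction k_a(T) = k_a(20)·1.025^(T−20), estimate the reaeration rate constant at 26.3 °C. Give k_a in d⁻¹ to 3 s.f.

k_a ≈ 0.298 d⁻¹

k_a(20) = 5.32 × 0.639^0.67 / 4.39^1.85 = 5.32 × 0.7408 / 15.44 = 0.2553 d⁻¹.
k_a(26.3) = 0.2553 × 1.025^(26.3−20) = 0.2553 × 1.168 = 0.2983 d⁻¹.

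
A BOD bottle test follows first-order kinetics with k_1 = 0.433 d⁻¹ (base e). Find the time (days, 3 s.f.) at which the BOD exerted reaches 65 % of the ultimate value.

y/L₀ = 1 − e^(−k_1 t) = 0.65 ⇒ e^(−k_1 t) = 0.350
t = −ln(0.350) / 0.433 = 1.050 / 0.433 = 2.425 d.

t ≈ 2.42 d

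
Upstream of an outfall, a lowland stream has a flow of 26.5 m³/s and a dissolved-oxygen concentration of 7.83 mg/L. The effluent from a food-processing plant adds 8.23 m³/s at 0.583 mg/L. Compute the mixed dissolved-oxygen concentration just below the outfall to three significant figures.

6.11 mg/L

Flow-weighted mixing: C = (Q_r C_r + Q_w C_w)/(Q_r + Q_w)
= (26.5×7.83 + 8.23×0.583)/(26.5 + 8.23) = 212.3/34.73 = 6.113 mg/L.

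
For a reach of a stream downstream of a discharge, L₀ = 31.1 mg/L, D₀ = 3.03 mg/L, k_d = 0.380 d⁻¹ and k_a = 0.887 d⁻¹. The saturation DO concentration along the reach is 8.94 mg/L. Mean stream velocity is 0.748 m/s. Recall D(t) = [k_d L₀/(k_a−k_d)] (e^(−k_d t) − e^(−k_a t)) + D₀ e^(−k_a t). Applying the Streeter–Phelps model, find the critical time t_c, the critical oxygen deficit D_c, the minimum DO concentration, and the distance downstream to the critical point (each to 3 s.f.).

t_c ≈ 1.40 d; D_c ≈ 7.83 mg/L; min DO ≈ 1.11 mg/L; x_c ≈ 90.3 km

t_c = [1/(k_a−k_d)] ln[(k_a/k_d)(1 − D₀(k_a−k_d)/(k_d L₀))]
= [1/(0.887−0.380)] ln[(0.887/0.380)(1 − 3.03×0.5070/(0.380×31.1))]
= (1/0.5070) ln[2.334 × 0.8700] = 1.972 × ln(2.031) = 1.972 × 0.7084 = 1.397 d.
D_c = (k_d/k_a) L₀ e^(−k_d t_c) = (0.380/0.887) × 31.1 × e^(−0.380×1.397) = 0.4284 × 31.1 × 0.5880 = 7.835 mg/L.
Minimum DO = C_s − D_c = 8.94 − 7.835 = 1.105 mg/L.
x_c = v t_c = 0.748 m/s × 1.397 d × 86400 s/d = 90300 m ≈ 90.3 km.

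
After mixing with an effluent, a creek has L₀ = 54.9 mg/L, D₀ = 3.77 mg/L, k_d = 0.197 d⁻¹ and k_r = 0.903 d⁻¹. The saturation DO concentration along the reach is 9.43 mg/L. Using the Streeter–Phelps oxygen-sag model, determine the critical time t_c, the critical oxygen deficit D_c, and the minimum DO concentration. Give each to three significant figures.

t_c ≈ 1.76 d; D_c ≈ 8.47 mg/L; min DO ≈ 0.956 mg/L

t_c = [1/(k_r−k_d)] ln[(k_r/k_d)(1 − D₀(k_r−k_d)/(k_d L₀))]
= [1/(0.903−0.197)] ln[(0.903/0.197)(1 − 3.77×0.7060/(0.197×54.9))]
= (1/0.7060) ln[4.584 × 0.7539] = 1.416 × ln(3.456) = 1.416 × 1.240 = 1.756 d.
L(t_c) = L₀ e^(−k_d t_c) = 54.9 × 0.7075 = 38.84 mg/L, and at the critical point k_r D_c = k_d L, so D_c = (0.197/0.903) × 38.84 = 8.474 mg/L.
Minimum DO = C_s − D_c = 9.43 − 8.474 = 0.9562 mg/L.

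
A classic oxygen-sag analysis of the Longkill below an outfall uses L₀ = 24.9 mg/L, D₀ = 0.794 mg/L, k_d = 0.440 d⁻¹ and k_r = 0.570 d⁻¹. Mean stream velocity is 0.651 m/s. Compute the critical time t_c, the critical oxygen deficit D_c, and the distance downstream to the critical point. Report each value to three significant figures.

With k_r/k_d = 1.295 and 1 − D₀(k_r−k_d)/(k_d L₀) = 0.9906,
t_c = ln(1.295 × 0.9906) / (0.570 − 0.440) = ln(1.283) / 0.1300 = 0.2494/0.1300 = 1.918 d.
D_c = (k_d/k_r) L₀ e^(−k_d t_c) = (0.440/0.570) × 24.9 × e^(−0.440×1.918) = 0.7719 × 24.9 × 0.4299 = 8.264 mg/L.
x_c = v t_c = 0.651 m/s × 1.918 d × 86400 s/d = 107900 m ≈ 108 km.

t_c ≈ 1.92 d; D_c ≈ 8.26 mg/L; x_c ≈ 108 km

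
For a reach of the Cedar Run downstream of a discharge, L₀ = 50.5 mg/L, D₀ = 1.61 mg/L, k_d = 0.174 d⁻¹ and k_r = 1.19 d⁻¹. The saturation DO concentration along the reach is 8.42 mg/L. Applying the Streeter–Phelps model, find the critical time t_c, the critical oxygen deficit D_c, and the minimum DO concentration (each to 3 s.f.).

t_c ≈ 1.69 d; D_c ≈ 5.50 mg/L; min DO ≈ 2.92 mg/L

t_c = [1/(k_r−k_d)] ln[(k_r/k_d)(1 − D₀(k_r−k_d)/(k_d L₀))]
= [1/(1.19−0.174)] ln[(1.19/0.174)(1 − 1.61×1.016/(0.174×50.5))]
= (1/1.016) ln[6.839 × 0.8138] = 0.9843 × ln(5.566) = 0.9843 × 1.717 = 1.690 d.
L(t_c) = L₀ e^(−k_d t_c) = 50.5 × 0.7453 = 37.64 mg/L, and at the critical point k_r D_c = k_d L, so D_c = (0.174/1.19) × 37.64 = 5.503 mg/L.
Minimum DO = C_s − D_c = 8.42 − 5.503 = 2.917 mg/L.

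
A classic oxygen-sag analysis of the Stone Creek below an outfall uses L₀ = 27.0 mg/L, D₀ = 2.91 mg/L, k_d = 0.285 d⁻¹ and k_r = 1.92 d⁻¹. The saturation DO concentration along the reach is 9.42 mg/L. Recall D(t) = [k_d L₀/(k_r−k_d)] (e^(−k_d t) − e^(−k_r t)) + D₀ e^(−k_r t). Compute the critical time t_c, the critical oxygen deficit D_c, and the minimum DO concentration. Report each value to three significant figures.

t_c ≈ 0.578 d; D_c ≈ 3.40 mg/L; min DO ≈ 6.02 mg/L

t_c = [1/(k_r−k_d)] ln[(k_r/k_d)(1 − D₀(k_r−k_d)/(k_d L₀))]
= [1/(1.92−0.285)] ln[(1.92/0.285)(1 − 2.91×1.635/(0.285×27.0))]
= (1/1.635) ln[6.737 × 0.3817] = 0.6116 × ln(2.571) = 0.6116 × 0.9445 = 0.5777 d.
L(t_c) = L₀ e^(−k_d t_c) = 27.0 × 0.8482 = 22.90 mg/L, and at the critical point k_r D_c = k_d L, so D_c = (0.285/1.92) × 22.90 = 3.399 mg/L.
Minimum DO = C_s − D_c = 9.42 − 3.399 = 6.021 mg/L.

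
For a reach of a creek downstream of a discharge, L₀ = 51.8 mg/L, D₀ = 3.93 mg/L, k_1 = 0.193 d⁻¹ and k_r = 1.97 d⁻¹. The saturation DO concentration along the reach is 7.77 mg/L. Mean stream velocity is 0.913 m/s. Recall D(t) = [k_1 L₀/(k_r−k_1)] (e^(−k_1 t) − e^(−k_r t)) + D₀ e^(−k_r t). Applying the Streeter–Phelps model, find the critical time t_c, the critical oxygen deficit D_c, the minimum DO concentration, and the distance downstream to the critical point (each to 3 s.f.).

t_c ≈ 0.633 d; D_c ≈ 4.49 mg/L; min DO ≈ 3.28 mg/L; x_c ≈ 49.9 km

With k_r/k_1 = 10.21 and 1 − D₀(k_r−k_1)/(k_1 L₀) = 0.3015,
t_c = ln(10.21 × 0.3015) / (1.97 − 0.193) = ln(3.077) / 1.777 = 1.124/1.777 = 0.6325 d.
D_c = (k_1/k_r) L₀ e^(−k_1 t_c) = (0.193/1.97) × 51.8 × e^(−0.193×0.6325) = 0.09797 × 51.8 × 0.8851 = 4.492 mg/L.
Minimum DO = C_s − D_c = 7.77 − 4.492 = 3.278 mg/L.
x_c = v t_c = 0.913 m/s × 0.6325 d × 86400 s/d = 49890 m ≈ 49.9 km.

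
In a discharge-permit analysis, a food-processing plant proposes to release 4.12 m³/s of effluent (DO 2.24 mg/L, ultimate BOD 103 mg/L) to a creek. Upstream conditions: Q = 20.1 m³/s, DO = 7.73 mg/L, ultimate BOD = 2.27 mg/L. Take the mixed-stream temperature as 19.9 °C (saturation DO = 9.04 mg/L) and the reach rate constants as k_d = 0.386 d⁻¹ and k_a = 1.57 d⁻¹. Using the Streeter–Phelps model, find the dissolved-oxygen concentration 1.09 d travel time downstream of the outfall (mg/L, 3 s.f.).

Mixed DO = (20.1×7.73 + 4.12×2.24)/(20.1+4.12) = 164.6/24.22 = 6.796 mg/L.
Mixed L₀ = (20.1×2.27 + 4.12×103)/(24.22) = 470.0/24.22 = 19.40 mg/L.
Initial deficit D₀ = C_s − DO₀ = 9.04 − 6.796 = 2.244 mg/L.
D(1.09) = [0.386×19.40/(1.57−0.386)](e^(−0.386×1.09) − e^(−1.57×1.09)) + 2.244 e^(−1.57×1.09)
= 6.326 × (0.6566 − 0.1806) + 2.244 × 0.1806 = 3.416 mg/L.
DO = 9.04 − 3.416 = 5.624 mg/L.

DO ≈ 5.62 mg/L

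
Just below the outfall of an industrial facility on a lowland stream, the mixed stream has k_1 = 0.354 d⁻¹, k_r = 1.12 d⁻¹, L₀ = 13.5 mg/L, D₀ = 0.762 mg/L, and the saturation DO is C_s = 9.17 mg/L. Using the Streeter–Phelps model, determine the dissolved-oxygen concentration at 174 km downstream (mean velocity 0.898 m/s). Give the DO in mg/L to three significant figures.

DO ≈ 6.79 mg/L

Travel time t = x/v = 174 km / (0.898 m/s) = 174000 m / 0.898 m/s = 193800 s = 2.243 d.
k_1 L₀/(k_r−k_1) = 0.354×13.5/(1.12−0.354) = 4.779/0.7660 = 6.239 mg/L.
e^(−k_1 t) = e^(−0.354×2.243) = 0.4521; e^(−k_r t) = e^(−1.12×2.243) = 0.08113.
D = 6.239 × (0.4521 − 0.08113) + 0.762 × 0.08113 = 2.314 + 0.06182 = 2.376 mg/L.
DO = C_s − D = 9.17 − 2.376 = 6.794 mg/L.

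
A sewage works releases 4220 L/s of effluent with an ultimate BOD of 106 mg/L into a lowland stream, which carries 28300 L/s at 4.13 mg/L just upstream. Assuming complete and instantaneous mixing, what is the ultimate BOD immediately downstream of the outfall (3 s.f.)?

17.3 mg/L

Flow-weighted mixing: C = (Q_r C_r + Q_w C_w)/(Q_r + Q_w)
= (28300×4.13 + 4220×106)/(28300 + 4220) = 564200/32520 = 17.35 mg/L.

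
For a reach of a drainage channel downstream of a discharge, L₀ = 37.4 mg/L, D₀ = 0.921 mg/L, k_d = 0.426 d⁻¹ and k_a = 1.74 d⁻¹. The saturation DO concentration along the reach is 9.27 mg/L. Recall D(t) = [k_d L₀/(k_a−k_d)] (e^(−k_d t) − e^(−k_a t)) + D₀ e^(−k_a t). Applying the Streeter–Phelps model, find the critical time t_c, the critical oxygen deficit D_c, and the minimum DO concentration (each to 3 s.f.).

At the critical point dD/dt = 0, so k_d L₀ e^(−k_d t) = k_a D. Substituting D(t) from the Streeter–Phelps equation and solving for t gives
t_c = ln[(k_a/k_d)(1 − D₀(k_a−k_d)/(k_d L₀))] / (k_a−k_d).
Here k_a−k_d = 1.314 d⁻¹ and 1 − D₀(k_a−k_d)/(k_d L₀) = 1 − 0.921×1.314/(0.426×37.4) = 0.9240, so
t_c = ln(4.085 × 0.9240) / 1.314 = 1.328 / 1.314 = 1.011 d.
D_c = (k_d/k_a) L₀ e^(−k_d t_c) = (0.426/1.74) × 37.4 × e^(−0.426×1.011) = 0.2448 × 37.4 × 0.6501 = 5.953 mg/L.
Minimum DO = C_s − D_c = 9.27 − 5.953 = 3.317 mg/L.

t_c ≈ 1.01 d; D_c ≈ 5.95 mg/L; min DO ≈ 3.32 mg/L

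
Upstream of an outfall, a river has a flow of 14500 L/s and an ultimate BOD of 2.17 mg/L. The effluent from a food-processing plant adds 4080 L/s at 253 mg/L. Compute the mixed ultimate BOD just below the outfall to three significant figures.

Flow-weighted mixing: C = (Q_r C_r + Q_w C_w)/(Q_r + Q_w)
= (14500×2.17 + 4080×253)/(14500 + 4080) = 1.064×10^6/18580 = 57.25 mg/L.

57.2 mg/L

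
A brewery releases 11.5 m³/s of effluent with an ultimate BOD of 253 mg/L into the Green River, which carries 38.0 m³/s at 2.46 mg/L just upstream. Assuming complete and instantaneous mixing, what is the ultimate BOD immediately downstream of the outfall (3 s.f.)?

60.7 mg/L

Flow-weighted mixing: C = (Q_r C_r + Q_w C_w)/(Q_r + Q_w)
= (38.0×2.46 + 11.5×253)/(38.0 + 11.5) = 3003/49.50 = 60.67 mg/L.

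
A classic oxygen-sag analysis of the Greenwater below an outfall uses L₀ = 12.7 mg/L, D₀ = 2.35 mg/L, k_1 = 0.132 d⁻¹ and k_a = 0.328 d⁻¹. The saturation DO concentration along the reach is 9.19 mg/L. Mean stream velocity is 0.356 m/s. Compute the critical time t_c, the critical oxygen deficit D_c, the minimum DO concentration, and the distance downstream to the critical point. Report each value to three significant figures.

t_c ≈ 3.00 d; D_c ≈ 3.44 mg/L; min DO ≈ 5.75 mg/L; x_c ≈ 92.4 km

t_c = [1/(k_a−k_1)] ln[(k_a/k_1)(1 − D₀(k_a−k_1)/(k_1 L₀))]
= [1/(0.328−0.132)] ln[(0.328/0.132)(1 − 2.35×0.1960/(0.132×12.7))]
= (1/0.1960) ln[2.485 × 0.7252] = 5.102 × ln(1.802) = 5.102 × 0.5890 = 3.005 d.
D_c = (k_1/k_a) L₀ e^(−k_1 t_c) = (0.132/0.328) × 12.7 × e^(−0.132×3.005) = 0.4024 × 12.7 × 0.6726 = 3.437 mg/L.
Minimum DO = C_s − D_c = 9.19 − 3.437 = 5.753 mg/L.
x_c = v t_c = 0.356 m/s × 3.005 d × 86400 s/d = 92430 m ≈ 92.4 km.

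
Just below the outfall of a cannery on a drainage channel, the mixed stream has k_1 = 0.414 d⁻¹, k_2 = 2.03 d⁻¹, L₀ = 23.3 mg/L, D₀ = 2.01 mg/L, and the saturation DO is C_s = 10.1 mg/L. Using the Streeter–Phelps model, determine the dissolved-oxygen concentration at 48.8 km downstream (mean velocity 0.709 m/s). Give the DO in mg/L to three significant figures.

Travel time t = x/v = 48.8 km / (0.709 m/s) = 48800 m / 0.709 m/s = 68830 s = 0.7966 d.
k_1 L₀/(k_2−k_1) = 0.414×23.3/(2.03−0.414) = 9.646/1.616 = 5.969 mg/L.
e^(−k_1 t) = e^(−0.414×0.7966) = 0.7191; e^(−k_2 t) = e^(−2.03×0.7966) = 0.1985.
D = 5.969 × (0.7191 − 0.1985) + 2.01 × 0.1985 = 3.108 + 0.3989 = 3.506 mg/L.
DO = C_s − D = 10.1 − 3.506 = 6.594 mg/L.

DO ≈ 6.59 mg/L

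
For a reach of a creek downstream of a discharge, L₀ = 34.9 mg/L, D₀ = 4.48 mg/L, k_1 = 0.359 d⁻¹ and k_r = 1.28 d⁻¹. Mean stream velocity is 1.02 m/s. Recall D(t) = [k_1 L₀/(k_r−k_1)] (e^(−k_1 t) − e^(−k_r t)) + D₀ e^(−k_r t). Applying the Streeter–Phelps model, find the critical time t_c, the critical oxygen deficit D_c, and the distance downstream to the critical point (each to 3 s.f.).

t_c = [1/(k_r−k_1)] ln[(k_r/k_1)(1 − D₀(k_r−k_1)/(k_1 L₀))]
= [1/(1.28−0.359)] ln[(1.28/0.359)(1 − 4.48×0.9210/(0.359×34.9))]
= (1/0.9210) ln[3.565 × 0.6707] = 1.086 × ln(2.391) = 1.086 × 0.8718 = 0.9466 d.
L(t_c) = L₀ e^(−k_1 t_c) = 34.9 × 0.7119 = 24.84 mg/L, and at the critical point k_r D_c = k_1 L, so D_c = (0.359/1.28) × 24.84 = 6.968 mg/L.
x_c = v t_c = 1.02 m/s × 0.9466 d × 86400 s/d = 83420 m ≈ 83.4 km.

t_c ≈ 0.947 d; D_c ≈ 6.97 mg/L; x_c ≈ 83.4 km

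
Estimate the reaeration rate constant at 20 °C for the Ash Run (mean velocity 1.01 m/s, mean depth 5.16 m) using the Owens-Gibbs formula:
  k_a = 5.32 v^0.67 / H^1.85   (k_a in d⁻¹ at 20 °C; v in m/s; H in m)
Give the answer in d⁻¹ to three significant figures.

k_a ≈ 0.257 d⁻¹

k_a = 5.32 × 1.01^0.67 / 5.16^1.85 = 5.32 × 1.007 / 20.82 = 0.2573 d⁻¹.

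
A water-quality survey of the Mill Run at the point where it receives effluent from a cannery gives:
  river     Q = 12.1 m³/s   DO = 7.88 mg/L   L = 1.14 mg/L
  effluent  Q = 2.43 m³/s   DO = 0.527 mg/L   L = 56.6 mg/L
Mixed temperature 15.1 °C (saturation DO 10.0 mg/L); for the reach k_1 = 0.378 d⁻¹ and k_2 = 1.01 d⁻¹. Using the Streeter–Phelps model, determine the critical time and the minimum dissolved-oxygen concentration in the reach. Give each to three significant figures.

Mixed DO = (12.1×7.88 + 2.43×0.527)/(12.1+2.43) = 96.63/14.53 = 6.650 mg/L.
Mixed L₀ = (12.1×1.14 + 2.43×56.6)/(14.53) = 151.3/14.53 = 10.42 mg/L.
Initial deficit D₀ = C_s − DO₀ = 10.0 − 6.650 = 3.350 mg/L.
t_c = (1/0.6320) ln[(1.01/0.378)(1 − 3.350×0.6320/(0.378×10.42))] = 1.582 × ln(1.235) = 0.3342 d.
D_c = (0.378/1.01) × 10.42 × e^(−0.378×0.3342) = 0.3743 × 10.42 × 0.8813 = 3.435 mg/L.
Minimum DO = 10.0 − 3.435 = 6.565 mg/L.

t_c ≈ 0.334 d; minimum DO ≈ 6.56 mg/L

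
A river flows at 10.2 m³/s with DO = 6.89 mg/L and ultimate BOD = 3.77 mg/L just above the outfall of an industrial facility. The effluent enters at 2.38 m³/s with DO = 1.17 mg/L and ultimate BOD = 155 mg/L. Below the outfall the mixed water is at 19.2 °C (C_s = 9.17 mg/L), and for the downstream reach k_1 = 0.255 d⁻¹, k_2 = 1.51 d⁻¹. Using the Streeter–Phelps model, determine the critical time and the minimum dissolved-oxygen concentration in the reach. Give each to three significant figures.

Mixed DO = (10.2×6.89 + 2.38×1.17)/(10.2+2.38) = 73.06/12.58 = 5.808 mg/L.
Mixed L₀ = (10.2×3.77 + 2.38×155)/(12.58) = 407.4/12.58 = 32.38 mg/L.
Initial deficit D₀ = C_s − DO₀ = 9.17 − 5.808 = 3.362 mg/L.
t_c = (1/1.255) ln[(1.51/0.255)(1 − 3.362×1.255/(0.255×32.38))] = 0.7968 × ln(2.896) = 0.8472 d.
D_c = (0.255/1.51) × 32.38 × e^(−0.255×0.8472) = 0.1689 × 32.38 × 0.8057 = 4.406 mg/L.
Minimum DO = 9.17 − 4.406 = 4.764 mg/L.

t_c ≈ 0.847 d; minimum DO ≈ 4.76 mg/L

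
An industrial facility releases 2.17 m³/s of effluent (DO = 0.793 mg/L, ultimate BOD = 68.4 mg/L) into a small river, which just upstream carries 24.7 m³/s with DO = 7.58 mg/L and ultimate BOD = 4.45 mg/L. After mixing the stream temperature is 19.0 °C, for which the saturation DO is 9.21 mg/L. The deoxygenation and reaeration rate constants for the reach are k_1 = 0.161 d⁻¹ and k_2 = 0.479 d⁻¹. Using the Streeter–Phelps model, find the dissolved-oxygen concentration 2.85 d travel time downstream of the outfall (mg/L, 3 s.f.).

Mixed DO = (24.7×7.58 + 2.17×0.793)/(24.7+2.17) = 188.9/26.87 = 7.032 mg/L.
Mixed L₀ = (24.7×4.45 + 2.17×68.4)/(26.87) = 258.3/26.87 = 9.615 mg/L.
Initial deficit D₀ = C_s − DO₀ = 9.21 − 7.032 = 2.178 mg/L.
D(2.85) = [0.161×9.615/(0.479−0.161)](e^(−0.161×2.85) − e^(−0.479×2.85)) + 2.178 e^(−0.479×2.85)
= 4.868 × (0.6320 − 0.2553) + 2.178 × 0.2553 = 2.390 mg/L.
DO = 9.21 − 2.390 = 6.820 mg/L.

DO ≈ 6.82 mg/L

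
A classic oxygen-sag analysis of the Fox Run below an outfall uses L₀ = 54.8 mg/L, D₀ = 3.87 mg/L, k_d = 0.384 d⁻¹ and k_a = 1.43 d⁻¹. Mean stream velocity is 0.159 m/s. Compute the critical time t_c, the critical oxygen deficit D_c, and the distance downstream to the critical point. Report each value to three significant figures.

At the critical point dD/dt = 0, so k_d L₀ e^(−k_d t) = k_a D. Substituting D(t) from the Streeter–Phelps equation and solving for t gives
t_c = ln[(k_a/k_d)(1 − D₀(k_a−k_d)/(k_d L₀))] / (k_a−k_d).
Here k_a−k_d = 1.046 d⁻¹ and 1 − D₀(k_a−k_d)/(k_d L₀) = 1 − 3.87×1.046/(0.384×54.8) = 0.8076, so
t_c = ln(3.724 × 0.8076) / 1.046 = 1.101 / 1.046 = 1.053 d.
D_c = (k_d/k_a) L₀ e^(−k_d t_c) = (0.384/1.43) × 54.8 × e^(−0.384×1.053) = 0.2685 × 54.8 × 0.6675 = 9.822 mg/L.
x_c = v t_c = 0.159 m/s × 1.053 d × 86400 s/d = 14460 m ≈ 14.5 km.

t_c ≈ 1.05 d; D_c ≈ 9.82 mg/L; x_c ≈ 14.5 km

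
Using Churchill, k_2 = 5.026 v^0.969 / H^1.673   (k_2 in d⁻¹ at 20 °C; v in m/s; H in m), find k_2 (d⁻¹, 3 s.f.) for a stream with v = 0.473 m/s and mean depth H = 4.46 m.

k_2 ≈ 0.199 d⁻¹

k_2 = 5.026 × 0.473^0.969 / 4.46^1.673 = 5.026 × 0.4841 / 12.20 = 0.1994 d⁻¹.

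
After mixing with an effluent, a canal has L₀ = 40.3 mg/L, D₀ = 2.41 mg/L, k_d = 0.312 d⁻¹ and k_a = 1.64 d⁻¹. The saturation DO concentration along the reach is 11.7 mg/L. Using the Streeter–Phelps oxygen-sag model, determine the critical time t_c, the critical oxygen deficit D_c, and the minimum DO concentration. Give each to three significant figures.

t_c ≈ 1.03 d; D_c ≈ 5.56 mg/L; min DO ≈ 6.14 mg/L

With k_a/k_d = 5.256 and 1 − D₀(k_a−k_d)/(k_d L₀) = 0.7455,
t_c = ln(5.256 × 0.7455) / (1.64 − 0.312) = ln(3.918) / 1.328 = 1.366/1.328 = 1.028 d.
L(t_c) = L₀ e^(−k_d t_c) = 40.3 × 0.7255 = 29.24 mg/L, and at the critical point k_a D_c = k_d L, so D_c = (0.312/1.64) × 29.24 = 5.562 mg/L.
Minimum DO = C_s − D_c = 11.7 − 5.562 = 6.138 mg/L.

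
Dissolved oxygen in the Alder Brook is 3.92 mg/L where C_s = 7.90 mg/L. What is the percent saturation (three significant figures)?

% saturation = C/C_s × 100 = 3.92/7.90 × 100 = 49.6 %.

49.6 % saturation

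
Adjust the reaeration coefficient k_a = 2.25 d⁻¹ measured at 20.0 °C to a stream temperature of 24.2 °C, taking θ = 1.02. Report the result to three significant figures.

k_a(T₂) = k_a(T₁) · θ^(T₂−T₁) = 2.25 × 1.02^(24.2−20.0)
= 2.25 × 1.02^4.20 = 2.25 × 1.087 = 2.445 d⁻¹.

k_a ≈ 2.45 d⁻¹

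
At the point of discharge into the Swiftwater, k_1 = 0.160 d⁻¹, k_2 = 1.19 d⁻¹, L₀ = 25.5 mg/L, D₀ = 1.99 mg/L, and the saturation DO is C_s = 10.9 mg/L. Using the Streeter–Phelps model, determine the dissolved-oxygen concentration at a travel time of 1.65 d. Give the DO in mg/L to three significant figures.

DO ≈ 8.13 mg/L

k_1 L₀/(k_2−k_1) = 0.160×25.5/(1.19−0.160) = 4.080/1.030 = 3.961 mg/L.
e^(−k_1 t) = e^(−0.160×1.650) = 0.7680; e^(−k_2 t) = e^(−1.19×1.650) = 0.1404.
D = 3.961 × (0.7680 − 0.1404) + 1.99 × 0.1404 = 2.486 + 0.2793 = 2.765 mg/L.
DO = C_s − D = 10.9 − 2.765 = 8.135 mg/L.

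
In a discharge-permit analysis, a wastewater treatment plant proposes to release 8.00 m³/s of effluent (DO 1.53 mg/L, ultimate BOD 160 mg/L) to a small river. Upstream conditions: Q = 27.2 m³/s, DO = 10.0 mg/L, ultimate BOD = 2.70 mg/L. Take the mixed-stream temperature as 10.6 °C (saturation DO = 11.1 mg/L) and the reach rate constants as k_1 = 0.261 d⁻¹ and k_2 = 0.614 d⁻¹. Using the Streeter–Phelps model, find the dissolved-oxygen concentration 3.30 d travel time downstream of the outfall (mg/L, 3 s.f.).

Mixed DO = (27.2×10.0 + 8.00×1.53)/(27.2+8.00) = 284.2/35.20 = 8.075 mg/L.
Mixed L₀ = (27.2×2.70 + 8.00×160)/(35.20) = 1353/35.20 = 38.45 mg/L.
Initial deficit D₀ = C_s − DO₀ = 11.1 − 8.075 = 3.025 mg/L.
D(3.30) = [0.261×38.45/(0.614−0.261)](e^(−0.261×3.30) − e^(−0.614×3.30)) + 3.025 e^(−0.614×3.30)
= 28.43 × (0.4226 − 0.1318) + 3.025 × 0.1318 = 8.665 mg/L.
DO = 11.1 − 8.665 = 2.435 mg/L.

DO ≈ 2.43 mg/L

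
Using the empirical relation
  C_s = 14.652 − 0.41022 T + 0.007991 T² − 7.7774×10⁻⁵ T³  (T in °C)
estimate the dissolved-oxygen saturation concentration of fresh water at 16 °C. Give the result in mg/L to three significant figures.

C_s ≈ 9.82 mg/L

C_s = 14.652 − 0.41022×16 + 0.007991×16² − 7.7774×10⁻⁵×16³ = 9.816 mg/L.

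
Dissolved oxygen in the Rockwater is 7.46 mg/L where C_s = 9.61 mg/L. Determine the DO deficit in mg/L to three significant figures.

D = C_s − C = 9.61 − 7.46 = 2.15 mg/L.

D ≈ 2.15 mg/L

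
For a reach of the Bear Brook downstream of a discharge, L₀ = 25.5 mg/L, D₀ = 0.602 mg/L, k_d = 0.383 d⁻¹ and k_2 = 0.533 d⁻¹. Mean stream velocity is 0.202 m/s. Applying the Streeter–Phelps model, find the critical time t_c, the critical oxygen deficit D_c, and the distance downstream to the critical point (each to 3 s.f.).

At the critical point dD/dt = 0, so k_d L₀ e^(−k_d t) = k_2 D. Substituting D(t) from the Streeter–Phelps equation and solving for t gives
t_c = ln[(k_2/k_d)(1 − D₀(k_2−k_d)/(k_d L₀))] / (k_2−k_d).
Here k_2−k_d = 0.1500 d⁻¹ and 1 − D₀(k_2−k_d)/(k_d L₀) = 1 − 0.602×0.1500/(0.383×25.5) = 0.9908, so
t_c = ln(1.392 × 0.9908) / 0.1500 = 0.3212 / 0.1500 = 2.141 d.
L(t_c) = L₀ e^(−k_d t_c) = 25.5 × 0.4404 = 11.23 mg/L, and at the critical point k_2 D_c = k_d L, so D_c = (0.383/0.533) × 11.23 = 8.069 mg/L.
x_c = v t_c = 0.202 m/s × 2.141 d × 86400 s/d = 37370 m ≈ 37.4 km.

t_c ≈ 2.14 d; D_c ≈ 8.07 mg/L; x_c ≈ 37.4 km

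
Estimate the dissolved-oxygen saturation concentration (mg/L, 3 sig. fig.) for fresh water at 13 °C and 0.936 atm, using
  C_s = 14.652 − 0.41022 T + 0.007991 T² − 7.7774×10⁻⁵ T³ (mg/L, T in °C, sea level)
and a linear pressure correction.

C_s ≈ 9.83 mg/L

At sea level: C_s = 14.652 − 0.41022×13 + 0.007991×13² − 7.7774×10⁻⁵×13³ = 10.50 mg/L.
Pressure correction: C_s' = 10.50 × 0.936 = 9.827 mg/L.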